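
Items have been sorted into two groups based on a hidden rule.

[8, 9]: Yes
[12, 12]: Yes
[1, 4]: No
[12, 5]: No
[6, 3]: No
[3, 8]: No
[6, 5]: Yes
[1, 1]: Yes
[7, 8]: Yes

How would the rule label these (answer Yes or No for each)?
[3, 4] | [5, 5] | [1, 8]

Yes, Yes, No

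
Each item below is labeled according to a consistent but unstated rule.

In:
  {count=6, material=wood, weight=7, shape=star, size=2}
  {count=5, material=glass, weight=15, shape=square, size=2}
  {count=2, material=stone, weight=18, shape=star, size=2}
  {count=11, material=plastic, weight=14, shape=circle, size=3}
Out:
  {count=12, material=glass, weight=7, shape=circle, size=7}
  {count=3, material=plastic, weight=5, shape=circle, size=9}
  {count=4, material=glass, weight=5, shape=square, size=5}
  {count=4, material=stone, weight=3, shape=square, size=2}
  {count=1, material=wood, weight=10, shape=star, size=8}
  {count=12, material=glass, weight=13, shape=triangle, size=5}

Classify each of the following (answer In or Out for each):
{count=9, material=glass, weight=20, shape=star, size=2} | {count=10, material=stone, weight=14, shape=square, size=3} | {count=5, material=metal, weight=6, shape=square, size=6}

In, In, Out

A rule that fits every label: size ≤ 3 AND weight ≥ 5 — true of each 'In' example, false of each 'Out' one.
{count=9, material=glass, weight=20, shape=star, size=2} — size = 2, weight = 20, hence In. {count=10, material=stone, weight=14, shape=square, size=3} — size = 3, weight = 14, hence In. {count=5, material=metal, weight=6, shape=square, size=6} — size = 6, weight = 6, hence Out.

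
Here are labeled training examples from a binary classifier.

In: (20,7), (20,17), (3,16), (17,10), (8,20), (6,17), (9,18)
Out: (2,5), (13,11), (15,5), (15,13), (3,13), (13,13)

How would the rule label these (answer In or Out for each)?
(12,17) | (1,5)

One predicate separates the groups cleanly: max ≥ 16.
(12,17) — max 17, hence In.
(1,5) — max 5, hence Out.

In, Out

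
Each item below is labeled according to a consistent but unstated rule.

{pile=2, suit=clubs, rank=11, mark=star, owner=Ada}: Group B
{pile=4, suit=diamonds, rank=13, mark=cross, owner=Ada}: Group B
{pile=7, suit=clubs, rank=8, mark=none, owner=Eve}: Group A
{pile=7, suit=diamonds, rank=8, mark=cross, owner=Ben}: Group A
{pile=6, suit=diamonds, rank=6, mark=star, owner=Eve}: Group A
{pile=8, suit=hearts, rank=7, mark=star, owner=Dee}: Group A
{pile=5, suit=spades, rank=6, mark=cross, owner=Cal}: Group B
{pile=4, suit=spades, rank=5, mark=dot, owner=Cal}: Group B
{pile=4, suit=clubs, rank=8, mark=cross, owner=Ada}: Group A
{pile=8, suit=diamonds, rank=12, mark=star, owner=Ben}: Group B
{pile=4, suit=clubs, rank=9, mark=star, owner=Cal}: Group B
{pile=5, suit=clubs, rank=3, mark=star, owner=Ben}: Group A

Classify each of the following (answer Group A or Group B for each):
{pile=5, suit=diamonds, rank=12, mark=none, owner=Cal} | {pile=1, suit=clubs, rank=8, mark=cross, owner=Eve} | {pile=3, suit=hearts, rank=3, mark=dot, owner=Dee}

The common property of the 'Group A' items is: owner is not Cal AND rank ≤ 8. No 'Group B' item has it.
Group B: {pile=5, suit=diamonds, rank=12, mark=none, owner=Cal}, since owner is Cal, rank = 12.
Group A: {pile=1, suit=clubs, rank=8, mark=cross, owner=Eve}, since owner is Eve, rank = 8.
Group A: {pile=3, suit=hearts, rank=3, mark=dot, owner=Dee}, since owner is Dee, rank = 3.

Group B, Group A, Group A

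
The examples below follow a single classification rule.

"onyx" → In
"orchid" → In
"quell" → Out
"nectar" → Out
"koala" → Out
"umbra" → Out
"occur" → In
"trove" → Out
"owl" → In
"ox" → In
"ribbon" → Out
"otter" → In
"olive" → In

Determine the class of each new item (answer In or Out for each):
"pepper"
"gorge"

Out, Out

The simplest hypothesis consistent with all the labels is: starts with 'o'.
"pepper": starts with 'p', does not satisfy this → Out. "gorge": starts with 'g', does not satisfy this → Out.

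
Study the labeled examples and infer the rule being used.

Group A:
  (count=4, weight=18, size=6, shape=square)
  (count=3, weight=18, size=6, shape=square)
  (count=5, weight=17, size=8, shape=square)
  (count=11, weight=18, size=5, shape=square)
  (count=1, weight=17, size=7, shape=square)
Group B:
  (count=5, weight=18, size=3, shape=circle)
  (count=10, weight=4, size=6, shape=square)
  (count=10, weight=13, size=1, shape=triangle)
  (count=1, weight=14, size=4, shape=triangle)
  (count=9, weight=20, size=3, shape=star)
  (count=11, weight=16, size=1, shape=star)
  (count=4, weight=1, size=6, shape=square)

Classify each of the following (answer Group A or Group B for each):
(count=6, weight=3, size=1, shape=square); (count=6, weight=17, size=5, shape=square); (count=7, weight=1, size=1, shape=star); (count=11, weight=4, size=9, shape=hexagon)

The pattern is that an item is 'Group A' exactly when: shape is square AND weight ≥ 13.
Group B: (count=6, weight=3, size=1, shape=square), since shape is square, weight = 3.
Group A: (count=6, weight=17, size=5, shape=square), since shape is square, weight = 17.
Group B: (count=7, weight=1, size=1, shape=star), since shape is star, weight = 1.
Group B: (count=11, weight=4, size=9, shape=hexagon), since shape is hexagon, weight = 4.

Group B, Group A, Group B, Group B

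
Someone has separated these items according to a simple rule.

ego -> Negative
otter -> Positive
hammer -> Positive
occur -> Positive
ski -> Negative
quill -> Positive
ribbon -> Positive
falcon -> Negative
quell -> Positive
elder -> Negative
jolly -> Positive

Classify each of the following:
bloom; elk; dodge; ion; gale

Positive, Negative, Negative, Negative, Negative

Checking candidate rules against both groups, what survives is: has a double letter.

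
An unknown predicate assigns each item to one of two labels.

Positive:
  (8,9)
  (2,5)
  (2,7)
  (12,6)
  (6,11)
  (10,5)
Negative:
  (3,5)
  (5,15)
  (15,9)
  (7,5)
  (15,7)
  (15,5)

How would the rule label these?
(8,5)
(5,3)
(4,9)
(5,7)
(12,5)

Positive, Negative, Positive, Negative, Positive

A rule that fits every label: first is even — true of each 'Positive' example, false of each 'Negative' one.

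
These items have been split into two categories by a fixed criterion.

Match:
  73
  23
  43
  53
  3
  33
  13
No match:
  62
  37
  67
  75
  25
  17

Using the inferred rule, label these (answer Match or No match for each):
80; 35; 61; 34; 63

No match, No match, No match, No match, Match

The simplest hypothesis consistent with all the labels is: ends in digit 3.
80: No match (last digit 0). 35: No match (last digit 5). 61: No match (last digit 1). 34: No match (last digit 4). 63: Match (last digit 3).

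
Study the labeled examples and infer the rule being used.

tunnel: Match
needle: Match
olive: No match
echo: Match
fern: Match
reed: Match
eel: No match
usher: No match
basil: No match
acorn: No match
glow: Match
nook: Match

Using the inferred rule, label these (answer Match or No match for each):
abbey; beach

No match, No match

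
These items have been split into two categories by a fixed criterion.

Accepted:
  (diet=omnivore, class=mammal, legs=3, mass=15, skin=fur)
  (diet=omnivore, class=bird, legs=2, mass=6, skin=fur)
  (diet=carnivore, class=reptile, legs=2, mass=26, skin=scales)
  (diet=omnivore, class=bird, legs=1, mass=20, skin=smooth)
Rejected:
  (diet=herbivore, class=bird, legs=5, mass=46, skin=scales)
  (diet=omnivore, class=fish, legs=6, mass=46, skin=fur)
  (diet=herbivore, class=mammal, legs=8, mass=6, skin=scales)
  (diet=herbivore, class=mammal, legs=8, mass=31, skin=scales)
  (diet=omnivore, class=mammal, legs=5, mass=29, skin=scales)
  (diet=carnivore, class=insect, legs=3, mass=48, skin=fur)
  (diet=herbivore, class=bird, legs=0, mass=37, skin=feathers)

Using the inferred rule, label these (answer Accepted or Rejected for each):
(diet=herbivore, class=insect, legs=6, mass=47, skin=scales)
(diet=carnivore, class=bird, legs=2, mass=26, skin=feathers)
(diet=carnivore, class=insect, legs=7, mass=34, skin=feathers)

The simplest hypothesis consistent with all the labels is: legs ≤ 3 AND mass ≤ 26.
(diet=herbivore, class=insect, legs=6, mass=47, skin=scales): Rejected (legs = 6, mass = 47).
(diet=carnivore, class=bird, legs=2, mass=26, skin=feathers): Accepted (legs = 2, mass = 26).
(diet=carnivore, class=insect, legs=7, mass=34, skin=feathers): Rejected (legs = 7, mass = 34).

Rejected, Accepted, Rejected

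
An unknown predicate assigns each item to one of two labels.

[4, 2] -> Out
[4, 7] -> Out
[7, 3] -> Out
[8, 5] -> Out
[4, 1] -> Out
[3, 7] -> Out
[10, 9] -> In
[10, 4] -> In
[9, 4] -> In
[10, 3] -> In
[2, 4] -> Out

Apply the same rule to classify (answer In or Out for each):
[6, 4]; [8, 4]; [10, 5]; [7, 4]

Out, Out, In, Out

One predicate separates the groups cleanly: first ≥ 9.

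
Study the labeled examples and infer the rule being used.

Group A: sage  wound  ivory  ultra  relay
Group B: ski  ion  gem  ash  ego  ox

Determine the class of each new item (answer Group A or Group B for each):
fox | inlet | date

The rule appears to be: length ≥ 4.
Group B: fox, since length 3.
Group A: inlet, since length 5.
Group A: date, since length 4.

Group B, Group A, Group A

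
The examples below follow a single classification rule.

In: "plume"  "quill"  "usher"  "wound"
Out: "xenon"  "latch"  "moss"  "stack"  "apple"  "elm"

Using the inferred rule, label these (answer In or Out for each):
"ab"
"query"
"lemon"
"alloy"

A rule that fits every label: contains 'u' — true of each 'In' example, false of each 'Out' one.
"ab" — no 'u', hence Out.
"query" — has 'u', hence In.
"lemon" — no 'u', hence Out.
"alloy" — no 'u', hence Out.

Out, In, Out, Out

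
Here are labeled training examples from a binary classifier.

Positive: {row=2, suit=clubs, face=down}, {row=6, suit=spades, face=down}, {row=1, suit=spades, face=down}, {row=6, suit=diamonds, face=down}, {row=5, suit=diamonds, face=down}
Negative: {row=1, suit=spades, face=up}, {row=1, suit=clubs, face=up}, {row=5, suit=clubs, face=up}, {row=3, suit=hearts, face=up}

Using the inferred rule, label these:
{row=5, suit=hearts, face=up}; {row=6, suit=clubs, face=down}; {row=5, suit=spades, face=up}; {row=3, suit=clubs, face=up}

Negative, Positive, Negative, Negative

The common property of the 'Positive' items is: face is down. No 'Negative' item has it.
{row=5, suit=hearts, face=up}: face is up, lacks this property → Negative.
{row=6, suit=clubs, face=down}: face is down, fits → Positive.
{row=5, suit=spades, face=up}: face is up, lacks this property → Negative.
{row=3, suit=clubs, face=up}: face is up, lacks this property → Negative.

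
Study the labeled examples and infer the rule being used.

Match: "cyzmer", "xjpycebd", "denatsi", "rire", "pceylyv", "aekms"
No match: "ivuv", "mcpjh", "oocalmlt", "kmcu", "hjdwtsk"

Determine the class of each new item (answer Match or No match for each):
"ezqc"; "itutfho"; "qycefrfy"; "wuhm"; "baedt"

Match, No match, Match, No match, Match

A rule that fits every label: contains 'e' — true of each 'Match' example, false of each 'No match' one.
"ezqc": Match (has 'e'). "itutfho": No match (no 'e'). "qycefrfy": Match (has 'e'). "wuhm": No match (no 'e'). "baedt": Match (has 'e').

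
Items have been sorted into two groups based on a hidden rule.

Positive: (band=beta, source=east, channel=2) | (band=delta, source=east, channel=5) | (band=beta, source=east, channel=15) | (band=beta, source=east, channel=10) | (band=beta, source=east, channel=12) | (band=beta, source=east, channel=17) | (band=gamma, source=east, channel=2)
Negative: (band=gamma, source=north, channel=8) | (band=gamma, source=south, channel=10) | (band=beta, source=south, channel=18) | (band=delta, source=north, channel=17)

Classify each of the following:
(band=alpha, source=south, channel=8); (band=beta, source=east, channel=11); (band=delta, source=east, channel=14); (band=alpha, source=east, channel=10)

Negative, Positive, Positive, Positive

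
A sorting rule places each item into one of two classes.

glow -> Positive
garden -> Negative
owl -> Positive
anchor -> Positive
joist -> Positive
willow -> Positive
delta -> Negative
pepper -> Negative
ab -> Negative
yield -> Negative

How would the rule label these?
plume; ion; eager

Negative, Positive, Negative

One predicate separates the groups cleanly: contains 'o'.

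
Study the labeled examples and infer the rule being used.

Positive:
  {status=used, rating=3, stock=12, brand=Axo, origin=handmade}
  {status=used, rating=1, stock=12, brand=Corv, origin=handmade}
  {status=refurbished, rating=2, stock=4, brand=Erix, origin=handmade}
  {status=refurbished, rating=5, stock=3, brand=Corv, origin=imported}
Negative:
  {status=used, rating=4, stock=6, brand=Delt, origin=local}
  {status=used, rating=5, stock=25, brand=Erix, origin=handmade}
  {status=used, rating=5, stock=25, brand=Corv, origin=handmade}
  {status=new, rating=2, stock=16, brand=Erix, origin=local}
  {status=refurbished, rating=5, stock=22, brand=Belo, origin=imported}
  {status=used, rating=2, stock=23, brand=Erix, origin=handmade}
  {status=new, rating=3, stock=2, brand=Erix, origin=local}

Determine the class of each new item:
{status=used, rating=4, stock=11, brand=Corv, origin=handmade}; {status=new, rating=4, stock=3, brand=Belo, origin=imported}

Rule: origin is not local AND stock ≤ 12. This holds for each 'Positive' example and fails for each 'Negative' one.
{status=used, rating=4, stock=11, brand=Corv, origin=handmade} → origin is handmade, stock = 11 → Positive.
{status=new, rating=4, stock=3, brand=Belo, origin=imported} → origin is imported, stock = 3 → Positive.

Positive, Positive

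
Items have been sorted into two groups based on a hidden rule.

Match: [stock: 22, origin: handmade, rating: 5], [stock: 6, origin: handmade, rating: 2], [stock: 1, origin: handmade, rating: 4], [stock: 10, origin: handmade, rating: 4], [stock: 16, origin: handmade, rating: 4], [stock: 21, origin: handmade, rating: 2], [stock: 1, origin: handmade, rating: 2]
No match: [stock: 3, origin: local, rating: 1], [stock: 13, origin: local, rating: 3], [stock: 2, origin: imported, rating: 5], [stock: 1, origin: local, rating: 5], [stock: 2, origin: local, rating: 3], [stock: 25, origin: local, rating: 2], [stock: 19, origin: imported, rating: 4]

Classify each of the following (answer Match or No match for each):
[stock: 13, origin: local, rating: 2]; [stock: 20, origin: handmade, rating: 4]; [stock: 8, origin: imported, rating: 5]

No match, Match, No match

The common property of the 'Match' items is: origin is handmade. No 'No match' item has it.
[stock: 13, origin: local, rating: 2] — origin is local, hence No match.
[stock: 20, origin: handmade, rating: 4] — origin is handmade, hence Match.
[stock: 8, origin: imported, rating: 5] — origin is imported, hence No match.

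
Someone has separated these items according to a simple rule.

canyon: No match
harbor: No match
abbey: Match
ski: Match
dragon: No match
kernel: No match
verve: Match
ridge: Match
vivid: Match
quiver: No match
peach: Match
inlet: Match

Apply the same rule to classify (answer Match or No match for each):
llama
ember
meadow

Every 'Match' example satisfies: odd length. None of the 'No match' examples do.
llama: length 5 — passes, so Match. ember: length 5 — passes, so Match. meadow: length 6 — fails the rule, so No match.

Match, Match, No match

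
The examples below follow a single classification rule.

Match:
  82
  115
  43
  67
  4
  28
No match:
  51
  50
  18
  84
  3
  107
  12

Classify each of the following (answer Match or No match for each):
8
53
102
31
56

Checking candidate rules against both groups, what survives is: ≡ 1 (mod 3).
8 — 8 mod 3 = 2, hence No match. 53 — 53 mod 3 = 2, hence No match. 102 — 102 mod 3 = 0, hence No match. 31 — 31 mod 3 = 1, hence Match. 56 — 56 mod 3 = 2, hence No match.

No match, No match, No match, Match, No match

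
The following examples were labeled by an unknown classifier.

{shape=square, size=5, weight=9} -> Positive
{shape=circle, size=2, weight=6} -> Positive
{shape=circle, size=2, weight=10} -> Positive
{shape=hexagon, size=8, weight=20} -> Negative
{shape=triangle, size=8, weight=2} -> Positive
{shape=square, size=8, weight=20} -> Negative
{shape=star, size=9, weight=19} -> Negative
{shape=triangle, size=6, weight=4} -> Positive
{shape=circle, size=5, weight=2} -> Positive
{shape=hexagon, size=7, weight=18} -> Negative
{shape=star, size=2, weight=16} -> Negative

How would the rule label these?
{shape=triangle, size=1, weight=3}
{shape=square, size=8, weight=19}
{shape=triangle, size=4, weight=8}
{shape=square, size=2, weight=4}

A rule that fits every label: weight ≤ 10 — true of each 'Positive' example, false of each 'Negative' one.

Positive, Negative, Positive, Positive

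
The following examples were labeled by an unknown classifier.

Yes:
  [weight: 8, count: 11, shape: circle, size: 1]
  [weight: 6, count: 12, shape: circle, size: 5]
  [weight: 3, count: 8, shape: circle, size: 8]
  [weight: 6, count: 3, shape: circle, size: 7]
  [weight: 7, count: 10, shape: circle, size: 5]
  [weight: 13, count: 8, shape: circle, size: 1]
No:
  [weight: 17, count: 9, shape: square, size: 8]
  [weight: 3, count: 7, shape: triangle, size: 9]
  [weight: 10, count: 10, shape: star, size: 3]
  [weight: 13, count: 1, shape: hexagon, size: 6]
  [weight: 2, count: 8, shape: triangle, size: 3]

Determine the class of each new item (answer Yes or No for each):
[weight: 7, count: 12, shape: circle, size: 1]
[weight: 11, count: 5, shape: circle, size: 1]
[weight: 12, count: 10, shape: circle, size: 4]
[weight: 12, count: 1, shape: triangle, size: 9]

Yes, Yes, Yes, No

'Yes' ⟺ shape is circle.
Yes: [weight: 7, count: 12, shape: circle, size: 1], since shape is circle.
Yes: [weight: 11, count: 5, shape: circle, size: 1], since shape is circle.
Yes: [weight: 12, count: 10, shape: circle, size: 4], since shape is circle.
No: [weight: 12, count: 1, shape: triangle, size: 9], since shape is triangle.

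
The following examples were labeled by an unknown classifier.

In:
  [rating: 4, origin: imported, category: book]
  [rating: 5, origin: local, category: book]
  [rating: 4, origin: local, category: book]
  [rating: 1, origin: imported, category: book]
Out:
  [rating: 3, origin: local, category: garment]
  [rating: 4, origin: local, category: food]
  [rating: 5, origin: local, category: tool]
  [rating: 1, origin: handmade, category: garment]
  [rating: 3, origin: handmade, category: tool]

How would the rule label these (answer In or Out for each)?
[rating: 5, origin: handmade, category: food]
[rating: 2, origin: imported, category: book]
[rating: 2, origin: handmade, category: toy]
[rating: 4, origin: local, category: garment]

Every 'In' example satisfies: category is book. None of the 'Out' examples do.

Out, In, Out, Out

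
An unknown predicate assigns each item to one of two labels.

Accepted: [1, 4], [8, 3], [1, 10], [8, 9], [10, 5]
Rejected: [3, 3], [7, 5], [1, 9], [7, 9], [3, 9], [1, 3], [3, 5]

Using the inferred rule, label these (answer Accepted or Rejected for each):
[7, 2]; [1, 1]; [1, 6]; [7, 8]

Accepted, Rejected, Accepted, Accepted

The common property of the 'Accepted' items is: sum is odd. No 'Rejected' item has it.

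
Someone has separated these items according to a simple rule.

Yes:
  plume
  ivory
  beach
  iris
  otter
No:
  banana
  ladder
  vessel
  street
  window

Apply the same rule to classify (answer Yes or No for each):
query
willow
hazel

Yes, No, Yes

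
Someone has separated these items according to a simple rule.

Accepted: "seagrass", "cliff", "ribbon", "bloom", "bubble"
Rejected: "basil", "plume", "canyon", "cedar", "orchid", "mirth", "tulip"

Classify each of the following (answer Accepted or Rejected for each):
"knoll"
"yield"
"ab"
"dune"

Accepted, Rejected, Rejected, Rejected

The pattern is that an item is 'Accepted' exactly when: has a double letter.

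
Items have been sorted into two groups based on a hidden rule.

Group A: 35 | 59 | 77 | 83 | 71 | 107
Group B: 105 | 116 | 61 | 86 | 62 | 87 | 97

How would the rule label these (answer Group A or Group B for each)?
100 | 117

Group B, Group B

The common property of the 'Group A' items is: ≡ 5 (mod 6). No 'Group B' item has it.
Group B: 100, since 100 mod 6 = 4. Group B: 117, since 117 mod 6 = 3.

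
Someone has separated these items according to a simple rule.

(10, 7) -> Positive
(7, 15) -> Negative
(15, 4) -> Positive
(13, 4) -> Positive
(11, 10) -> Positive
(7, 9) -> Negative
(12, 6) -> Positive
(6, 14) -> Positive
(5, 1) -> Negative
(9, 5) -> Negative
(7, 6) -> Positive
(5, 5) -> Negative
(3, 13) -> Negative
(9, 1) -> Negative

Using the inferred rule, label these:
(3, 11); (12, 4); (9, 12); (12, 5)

Negative, Positive, Positive, Positive

The common property of the 'Positive' items is: product is even. No 'Negative' item has it.
(3, 11): 3·11 = 33, fails this test → Negative.
(12, 4): 12·4 = 48, fits → Positive.
(9, 12): 9·12 = 108, fits → Positive.
(12, 5): 12·5 = 60, fits → Positive.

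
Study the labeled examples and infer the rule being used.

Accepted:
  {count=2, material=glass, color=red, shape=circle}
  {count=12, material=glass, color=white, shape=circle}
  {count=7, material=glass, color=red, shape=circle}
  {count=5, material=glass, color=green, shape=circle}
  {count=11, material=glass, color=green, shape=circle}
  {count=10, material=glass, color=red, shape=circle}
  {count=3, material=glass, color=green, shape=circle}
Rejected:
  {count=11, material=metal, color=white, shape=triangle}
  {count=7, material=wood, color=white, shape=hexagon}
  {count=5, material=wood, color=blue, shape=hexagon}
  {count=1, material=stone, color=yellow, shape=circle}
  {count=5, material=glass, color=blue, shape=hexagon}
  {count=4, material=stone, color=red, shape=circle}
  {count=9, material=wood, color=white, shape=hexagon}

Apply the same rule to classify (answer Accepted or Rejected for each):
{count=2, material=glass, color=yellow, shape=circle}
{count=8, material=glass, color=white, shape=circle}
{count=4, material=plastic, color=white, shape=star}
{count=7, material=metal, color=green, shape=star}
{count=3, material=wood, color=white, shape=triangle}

Accepted, Accepted, Rejected, Rejected, Rejected

The rule appears to be: shape is circle AND material is glass.
{count=2, material=glass, color=yellow, shape=circle}: Accepted (shape is circle, material is glass). {count=8, material=glass, color=white, shape=circle}: Accepted (shape is circle, material is glass). {count=4, material=plastic, color=white, shape=star}: Rejected (shape is star, material is plastic). {count=7, material=metal, color=green, shape=star}: Rejected (shape is star, material is metal). {count=3, material=wood, color=white, shape=triangle}: Rejected (shape is triangle, material is wood).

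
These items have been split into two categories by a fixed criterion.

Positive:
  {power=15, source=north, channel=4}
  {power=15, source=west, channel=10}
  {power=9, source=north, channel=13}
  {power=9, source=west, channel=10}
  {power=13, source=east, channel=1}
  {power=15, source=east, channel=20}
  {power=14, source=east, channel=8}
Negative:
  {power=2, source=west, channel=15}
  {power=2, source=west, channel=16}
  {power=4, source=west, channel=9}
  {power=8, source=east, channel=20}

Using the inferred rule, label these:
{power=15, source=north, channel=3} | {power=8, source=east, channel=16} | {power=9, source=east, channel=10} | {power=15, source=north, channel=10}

Positive, Negative, Positive, Positive

The pattern is that an item is 'Positive' exactly when: power ≥ 9.
{power=15, source=north, channel=3}: power = 15, matches → Positive. {power=8, source=east, channel=16}: power = 8, does not satisfy this → Negative. {power=9, source=east, channel=10}: power = 9, matches → Positive. {power=15, source=north, channel=10}: power = 15, matches → Positive.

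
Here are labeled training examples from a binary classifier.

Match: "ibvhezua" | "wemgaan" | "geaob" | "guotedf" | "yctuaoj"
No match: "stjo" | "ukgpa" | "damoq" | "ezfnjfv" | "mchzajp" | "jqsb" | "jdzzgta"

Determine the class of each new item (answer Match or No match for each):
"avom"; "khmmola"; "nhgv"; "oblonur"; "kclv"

No match, No match, No match, Match, No match

The distinguishing property — has ≥ 3 vowels — holds for all the 'Match' cases and none of the 'No match' cases.
"avom": 2 vowels — lacks this property, so No match. "khmmola": 2 vowels — lacks this property, so No match. "nhgv": 0 vowels — lacks this property, so No match. "oblonur": 3 vowels — passes, so Match. "kclv": 0 vowels — lacks this property, so No match.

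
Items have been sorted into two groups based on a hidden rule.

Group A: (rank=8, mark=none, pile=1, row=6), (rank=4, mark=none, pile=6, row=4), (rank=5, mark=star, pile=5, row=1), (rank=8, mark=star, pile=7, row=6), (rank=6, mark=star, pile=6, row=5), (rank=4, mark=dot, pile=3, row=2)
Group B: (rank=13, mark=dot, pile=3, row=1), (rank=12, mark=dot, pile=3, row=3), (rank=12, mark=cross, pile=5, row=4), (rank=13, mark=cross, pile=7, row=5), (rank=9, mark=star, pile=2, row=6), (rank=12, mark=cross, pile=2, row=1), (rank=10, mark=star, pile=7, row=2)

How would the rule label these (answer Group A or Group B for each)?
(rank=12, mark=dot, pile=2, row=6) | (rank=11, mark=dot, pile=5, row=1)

Group B, Group B

All 'Group A' examples share one property — rank ≤ 8 — and every 'Group B' example lacks it.
(rank=12, mark=dot, pile=2, row=6) → rank = 12 → Group B. (rank=11, mark=dot, pile=5, row=1) → rank = 11 → Group B.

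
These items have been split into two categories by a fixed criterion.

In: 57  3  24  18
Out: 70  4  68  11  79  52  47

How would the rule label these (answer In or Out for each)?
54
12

In, In

The pattern is that an item is 'In' exactly when: multiple of 3.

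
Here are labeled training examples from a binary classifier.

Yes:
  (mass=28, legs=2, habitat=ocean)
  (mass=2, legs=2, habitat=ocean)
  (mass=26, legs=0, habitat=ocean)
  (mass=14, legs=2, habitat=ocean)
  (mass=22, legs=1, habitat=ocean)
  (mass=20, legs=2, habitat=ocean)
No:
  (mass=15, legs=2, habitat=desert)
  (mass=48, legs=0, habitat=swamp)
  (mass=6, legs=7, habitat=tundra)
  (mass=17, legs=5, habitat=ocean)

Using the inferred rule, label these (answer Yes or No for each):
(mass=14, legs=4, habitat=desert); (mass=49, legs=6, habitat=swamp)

No, No

All 'Yes' examples share one property — habitat is ocean AND legs ≤ 2 — and every 'No' example lacks it.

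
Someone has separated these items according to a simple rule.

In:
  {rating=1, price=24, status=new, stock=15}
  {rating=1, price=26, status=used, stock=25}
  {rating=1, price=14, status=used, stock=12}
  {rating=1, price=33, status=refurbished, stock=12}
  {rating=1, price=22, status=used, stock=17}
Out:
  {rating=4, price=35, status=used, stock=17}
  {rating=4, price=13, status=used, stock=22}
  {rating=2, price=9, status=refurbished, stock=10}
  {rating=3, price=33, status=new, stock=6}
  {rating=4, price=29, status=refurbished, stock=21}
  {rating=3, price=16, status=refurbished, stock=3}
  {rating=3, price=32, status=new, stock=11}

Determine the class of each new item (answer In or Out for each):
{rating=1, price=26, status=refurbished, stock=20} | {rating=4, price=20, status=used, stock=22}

In, Out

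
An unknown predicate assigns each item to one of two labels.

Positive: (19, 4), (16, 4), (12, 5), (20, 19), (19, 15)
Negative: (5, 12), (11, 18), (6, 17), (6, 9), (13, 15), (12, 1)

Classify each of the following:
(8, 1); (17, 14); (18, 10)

Negative, Positive, Positive

'Positive' ⟺ first > second AND sum ≥ 15.
(8, 1) — 8 > 1, 8+1 = 9, hence Negative. (17, 14) — 17 > 14, 17+14 = 31, hence Positive. (18, 10) — 18 > 10, 18+10 = 28, hence Positive.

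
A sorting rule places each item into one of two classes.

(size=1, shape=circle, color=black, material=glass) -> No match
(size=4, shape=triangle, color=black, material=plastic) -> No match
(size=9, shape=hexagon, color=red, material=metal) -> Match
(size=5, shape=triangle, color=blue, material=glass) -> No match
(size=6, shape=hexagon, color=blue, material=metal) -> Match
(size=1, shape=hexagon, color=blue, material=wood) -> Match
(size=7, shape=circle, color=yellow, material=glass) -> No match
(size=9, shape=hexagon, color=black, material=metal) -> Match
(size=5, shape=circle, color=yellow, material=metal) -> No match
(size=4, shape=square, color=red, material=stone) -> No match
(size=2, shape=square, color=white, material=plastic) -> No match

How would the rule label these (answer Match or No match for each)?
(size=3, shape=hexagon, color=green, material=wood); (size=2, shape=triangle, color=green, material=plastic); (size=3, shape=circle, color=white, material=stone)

A rule that fits every label: shape is hexagon — true of each 'Match' example, false of each 'No match' one.

Match, No match, No match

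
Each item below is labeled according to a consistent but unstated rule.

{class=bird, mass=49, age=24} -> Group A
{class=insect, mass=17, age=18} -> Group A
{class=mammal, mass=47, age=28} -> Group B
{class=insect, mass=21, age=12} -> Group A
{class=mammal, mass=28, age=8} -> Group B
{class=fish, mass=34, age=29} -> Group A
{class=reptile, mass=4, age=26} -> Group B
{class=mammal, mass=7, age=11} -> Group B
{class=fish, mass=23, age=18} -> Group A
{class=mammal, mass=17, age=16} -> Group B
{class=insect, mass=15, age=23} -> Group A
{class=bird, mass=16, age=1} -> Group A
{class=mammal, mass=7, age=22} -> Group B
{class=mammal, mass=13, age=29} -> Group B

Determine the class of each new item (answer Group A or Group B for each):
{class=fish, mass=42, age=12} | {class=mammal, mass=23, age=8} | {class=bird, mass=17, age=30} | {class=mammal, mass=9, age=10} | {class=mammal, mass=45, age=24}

Group A, Group B, Group A, Group B, Group B

The classifier is using: class is not mammal AND mass ≥ 7.
{class=fish, mass=42, age=12}: class is fish, mass = 42, has this property → Group A. {class=mammal, mass=23, age=8}: class is mammal, mass = 23, fails the rule → Group B. {class=bird, mass=17, age=30}: class is bird, mass = 17, has this property → Group A. {class=mammal, mass=9, age=10}: class is mammal, mass = 9, fails the rule → Group B. {class=mammal, mass=45, age=24}: class is mammal, mass = 45, fails the rule → Group B.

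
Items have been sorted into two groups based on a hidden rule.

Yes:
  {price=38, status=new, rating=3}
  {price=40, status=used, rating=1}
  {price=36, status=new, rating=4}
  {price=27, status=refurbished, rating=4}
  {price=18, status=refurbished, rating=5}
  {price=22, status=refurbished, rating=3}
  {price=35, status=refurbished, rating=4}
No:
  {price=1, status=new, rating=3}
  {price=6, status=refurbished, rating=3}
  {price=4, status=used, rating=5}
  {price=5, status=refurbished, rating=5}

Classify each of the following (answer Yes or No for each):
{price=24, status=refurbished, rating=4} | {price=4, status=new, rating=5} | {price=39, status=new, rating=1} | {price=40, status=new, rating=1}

Yes, No, Yes, Yes

'Yes' ⟺ price ≥ 18.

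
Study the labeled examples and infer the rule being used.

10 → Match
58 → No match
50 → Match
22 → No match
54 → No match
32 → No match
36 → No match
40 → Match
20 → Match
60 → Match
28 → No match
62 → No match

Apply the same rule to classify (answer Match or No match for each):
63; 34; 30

All 'Match' examples share one property — multiple of 5 — and every 'No match' example lacks it.

No match, No match, Match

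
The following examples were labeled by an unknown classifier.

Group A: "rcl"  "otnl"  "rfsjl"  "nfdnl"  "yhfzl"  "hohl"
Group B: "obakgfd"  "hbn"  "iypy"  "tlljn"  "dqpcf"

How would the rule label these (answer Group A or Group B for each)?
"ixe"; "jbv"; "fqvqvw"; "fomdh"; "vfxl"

Comparing the two groups points to one rule — ends with 'l'.
"ixe": Group B (ends with 'e').
"jbv": Group B (ends with 'v').
"fqvqvw": Group B (ends with 'w').
"fomdh": Group B (ends with 'h').
"vfxl": Group A (ends with 'l').

Group B, Group B, Group B, Group B, Group A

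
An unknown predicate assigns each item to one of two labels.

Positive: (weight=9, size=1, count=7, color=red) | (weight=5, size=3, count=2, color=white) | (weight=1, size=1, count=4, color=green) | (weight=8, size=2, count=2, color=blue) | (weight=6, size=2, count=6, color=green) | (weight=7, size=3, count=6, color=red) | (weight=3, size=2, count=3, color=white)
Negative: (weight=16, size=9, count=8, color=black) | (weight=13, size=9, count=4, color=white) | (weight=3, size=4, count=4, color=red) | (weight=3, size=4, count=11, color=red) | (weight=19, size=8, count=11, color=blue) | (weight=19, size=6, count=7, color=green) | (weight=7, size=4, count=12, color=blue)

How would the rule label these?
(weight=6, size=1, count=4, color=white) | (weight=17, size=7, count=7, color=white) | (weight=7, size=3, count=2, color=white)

The rule appears to be: size ≤ 3.
Positive: (weight=6, size=1, count=4, color=white), since size = 1. Negative: (weight=17, size=7, count=7, color=white), since size = 7. Positive: (weight=7, size=3, count=2, color=white), since size = 3.

Positive, Negative, Positive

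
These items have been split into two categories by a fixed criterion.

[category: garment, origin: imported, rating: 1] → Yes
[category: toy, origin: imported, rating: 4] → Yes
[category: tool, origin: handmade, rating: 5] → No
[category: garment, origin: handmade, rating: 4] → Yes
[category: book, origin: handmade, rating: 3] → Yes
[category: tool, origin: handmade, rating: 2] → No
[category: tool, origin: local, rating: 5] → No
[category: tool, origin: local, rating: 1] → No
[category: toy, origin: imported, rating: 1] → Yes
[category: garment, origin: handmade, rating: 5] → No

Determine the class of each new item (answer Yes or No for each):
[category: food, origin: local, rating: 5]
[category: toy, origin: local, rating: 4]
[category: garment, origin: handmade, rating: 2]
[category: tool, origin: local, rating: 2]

The pattern is that an item is 'Yes' exactly when: category is not tool AND rating ≤ 4.
[category: food, origin: local, rating: 5]: category is food, rating = 5, does not fit → No.
[category: toy, origin: local, rating: 4]: category is toy, rating = 4, satisfies this → Yes.
[category: garment, origin: handmade, rating: 2]: category is garment, rating = 2, satisfies this → Yes.
[category: tool, origin: local, rating: 2]: category is tool, rating = 2, does not fit → No.

No, Yes, Yes, No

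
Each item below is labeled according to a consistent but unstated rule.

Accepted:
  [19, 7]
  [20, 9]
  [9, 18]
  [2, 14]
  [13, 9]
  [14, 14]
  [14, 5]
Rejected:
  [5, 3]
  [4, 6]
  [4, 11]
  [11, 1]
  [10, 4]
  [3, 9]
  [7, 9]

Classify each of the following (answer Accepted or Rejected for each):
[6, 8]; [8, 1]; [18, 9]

The rule appears to be: max ≥ 13.
[6, 8]: max 8, does not fit → Rejected. [8, 1]: max 8, does not fit → Rejected. [18, 9]: max 18, qualifies → Accepted.

Rejected, Rejected, Accepted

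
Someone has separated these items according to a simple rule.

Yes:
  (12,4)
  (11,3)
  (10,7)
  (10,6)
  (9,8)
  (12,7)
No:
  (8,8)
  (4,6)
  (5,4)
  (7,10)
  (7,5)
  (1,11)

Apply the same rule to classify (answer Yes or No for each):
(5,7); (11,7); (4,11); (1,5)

No, Yes, No, No

Rule: first ≥ 9. This holds for each 'Yes' example and fails for each 'No' one.
No: (5,7), since first 5. Yes: (11,7), since first 11. No: (4,11), since first 4. No: (1,5), since first 1.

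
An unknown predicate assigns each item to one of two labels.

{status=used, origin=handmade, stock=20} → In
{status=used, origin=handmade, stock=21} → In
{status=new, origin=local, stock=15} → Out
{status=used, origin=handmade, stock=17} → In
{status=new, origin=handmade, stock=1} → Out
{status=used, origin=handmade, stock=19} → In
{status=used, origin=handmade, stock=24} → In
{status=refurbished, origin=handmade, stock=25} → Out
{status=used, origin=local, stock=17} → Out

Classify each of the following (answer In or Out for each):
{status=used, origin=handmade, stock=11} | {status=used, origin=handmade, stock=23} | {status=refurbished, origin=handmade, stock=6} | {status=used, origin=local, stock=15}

The distinguishing property — status is used AND origin is handmade — holds for all the 'In' cases and none of the 'Out' cases.
In: {status=used, origin=handmade, stock=11}, since status is used, origin is handmade. In: {status=used, origin=handmade, stock=23}, since status is used, origin is handmade. Out: {status=refurbished, origin=handmade, stock=6}, since status is refurbished, origin is handmade. Out: {status=used, origin=local, stock=15}, since status is used, origin is local.

In, In, Out, Out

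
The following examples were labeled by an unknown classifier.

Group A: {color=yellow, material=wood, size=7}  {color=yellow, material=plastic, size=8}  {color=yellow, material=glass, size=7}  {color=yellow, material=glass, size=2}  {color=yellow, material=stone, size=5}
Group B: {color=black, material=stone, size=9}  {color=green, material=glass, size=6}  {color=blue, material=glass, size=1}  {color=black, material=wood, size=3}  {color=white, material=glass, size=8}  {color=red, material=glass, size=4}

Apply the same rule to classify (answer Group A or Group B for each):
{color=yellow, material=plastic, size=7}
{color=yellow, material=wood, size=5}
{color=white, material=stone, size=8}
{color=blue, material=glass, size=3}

Group A, Group A, Group B, Group B

Looking at the examples, the only property every 'Group A' case has and every 'Group B' case lacks is: color is yellow.
{color=yellow, material=plastic, size=7} → color is yellow → Group A.
{color=yellow, material=wood, size=5} → color is yellow → Group A.
{color=white, material=stone, size=8} → color is white → Group B.
{color=blue, material=glass, size=3} → color is blue → Group B.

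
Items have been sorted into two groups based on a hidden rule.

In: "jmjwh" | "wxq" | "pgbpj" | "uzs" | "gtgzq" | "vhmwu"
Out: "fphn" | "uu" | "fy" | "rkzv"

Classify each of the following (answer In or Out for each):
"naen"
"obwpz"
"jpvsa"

Out, In, In

The classifier is using: odd length.
"naen" — length 4, hence Out.
"obwpz" — length 5, hence In.
"jpvsa" — length 5, hence In.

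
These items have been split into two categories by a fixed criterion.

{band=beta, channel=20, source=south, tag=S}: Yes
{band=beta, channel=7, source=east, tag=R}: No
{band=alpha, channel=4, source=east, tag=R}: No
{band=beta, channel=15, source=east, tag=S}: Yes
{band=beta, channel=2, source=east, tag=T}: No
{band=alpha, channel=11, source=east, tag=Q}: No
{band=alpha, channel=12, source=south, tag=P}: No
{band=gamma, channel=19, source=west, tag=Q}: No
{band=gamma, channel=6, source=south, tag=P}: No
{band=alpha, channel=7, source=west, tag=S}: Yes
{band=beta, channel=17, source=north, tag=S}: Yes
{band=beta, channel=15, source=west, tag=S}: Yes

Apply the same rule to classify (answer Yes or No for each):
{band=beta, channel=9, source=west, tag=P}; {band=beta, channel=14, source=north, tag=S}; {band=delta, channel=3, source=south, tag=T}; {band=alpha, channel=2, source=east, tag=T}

No, Yes, No, No

One predicate separates the groups cleanly: tag is S.
{band=beta, channel=9, source=west, tag=P} — tag is P, hence No.
{band=beta, channel=14, source=north, tag=S} — tag is S, hence Yes.
{band=delta, channel=3, source=south, tag=T} — tag is T, hence No.
{band=alpha, channel=2, source=east, tag=T} — tag is T, hence No.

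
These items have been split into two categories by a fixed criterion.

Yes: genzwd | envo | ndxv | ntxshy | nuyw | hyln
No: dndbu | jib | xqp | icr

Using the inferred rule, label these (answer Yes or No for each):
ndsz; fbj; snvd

Yes, No, Yes

The rule appears to be: even length.
ndsz: length 4, has this property → Yes. fbj: length 3, doesn't match → No. snvd: length 4, has this property → Yes.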